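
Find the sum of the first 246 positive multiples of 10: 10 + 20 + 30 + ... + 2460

Factor out 10: = 10(1 + 2 + ... + 246) = 10 × n(n+1)/2
= 10 × 246×247/2
= 10 × 30381
= 303810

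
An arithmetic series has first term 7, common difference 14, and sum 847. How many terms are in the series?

Using S = n/2 × [2a + (n-1)d]
847 = n/2 × [2(7) + (n-1)(14)]
847 = n/2 × [14 + 14n - 14]
1694 = n × [0 + 14n]
14n² + (0)n - 1694 = 0
Discriminant: Δ = (0)² - 4(14)(-1694) = 0 + 94864 = 94864
√Δ = 308
n = [-(0) + √Δ] / (2·14) = (0 + 308) / 28 = 308 / 28 = 11
(The negative root is discarded since n must be a positive integer.)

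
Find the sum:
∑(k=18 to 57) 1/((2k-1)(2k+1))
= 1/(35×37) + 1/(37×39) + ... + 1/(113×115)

Partial fractions: 1/((2k-1)(2k+1)) = (1/2)[1/(2k-1) - 1/(2k+1)]
The series telescopes:
= (1/2)[1/35 - 1/115]
= 8/805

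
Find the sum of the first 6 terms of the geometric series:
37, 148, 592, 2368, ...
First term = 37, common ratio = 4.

Sₙ = a(1 - rⁿ) / (1 - r)
S_6 = 37(1 - 4^6) / (1 - 4)
S_6 = 37(1 - 4096) / (-3)
S_6 = 50505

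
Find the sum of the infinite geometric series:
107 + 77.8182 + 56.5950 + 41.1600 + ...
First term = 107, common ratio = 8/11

For |r| < 1, S = a / (1 - r)
S = 107 / (1 - (8/11))
S = 107 / (3/11)
S = 1177/3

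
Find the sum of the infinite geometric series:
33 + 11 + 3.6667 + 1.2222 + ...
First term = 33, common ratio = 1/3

For |r| < 1, S = a / (1 - r)
S = 33 / (1 - (1/3))
S = 33 / (2/3)
S = 99/2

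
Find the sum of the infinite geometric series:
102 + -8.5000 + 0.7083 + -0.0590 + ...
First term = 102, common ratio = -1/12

For |r| < 1, S = a / (1 - r)
S = 102 / (1 - (-1/12))
S = 102 / (13/12)
S = 1224/13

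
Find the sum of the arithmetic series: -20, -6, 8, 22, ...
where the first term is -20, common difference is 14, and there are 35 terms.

Sₙ = n/2 × (first + last)
Last term = a + (n-1)d = -20 + (35-1)×14 = 456
S_35 = 35/2 × (-20 + 456)
S_35 = 35/2 × 436 = 7630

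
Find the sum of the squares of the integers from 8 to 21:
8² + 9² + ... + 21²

Use ∑_{k=1}^{n} k² = n(n+1)(2n+1)/6, then subtract the first 7 terms.
∑_{k=1}^{21} k² = 21×22×43/6 = 3311
∑_{k=1}^{7} k² = 7×8×15/6 = 140
∑_{k=8}^{21} k² = 3311 - 140 = 3171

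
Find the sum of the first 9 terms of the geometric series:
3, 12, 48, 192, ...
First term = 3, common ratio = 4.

Sₙ = a(1 - rⁿ) / (1 - r)
S_9 = 3(1 - 4^9) / (1 - 4)
S_9 = 3(1 - 262144) / (-3)
S_9 = 262143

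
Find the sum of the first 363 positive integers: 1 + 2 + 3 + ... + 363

Formula: ∑k = n(n+1)/2
= 363×364/2
= 132132/2
= 66066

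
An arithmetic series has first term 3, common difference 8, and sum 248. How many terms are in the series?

Using S = n/2 × [2a + (n-1)d]
248 = n/2 × [2(3) + (n-1)(8)]
248 = n/2 × [6 + 8n - 8]
496 = n × [-2 + 8n]
8n² + (-2)n - 496 = 0
Discriminant: Δ = (-2)² - 4(8)(-496) = 4 + 15872 = 15876
√Δ = 126
n = [-(-2) + √Δ] / (2·8) = (2 + 126) / 16 = 128 / 16 = 8
(The negative root is discarded since n must be a positive integer.)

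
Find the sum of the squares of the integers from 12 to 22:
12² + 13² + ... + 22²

Use ∑_{k=1}^{n} k² = n(n+1)(2n+1)/6, then subtract the first 11 terms.
∑_{k=1}^{22} k² = 22×23×45/6 = 3795
∑_{k=1}^{11} k² = 11×12×23/6 = 506
∑_{k=12}^{22} k² = 3795 - 506 = 3289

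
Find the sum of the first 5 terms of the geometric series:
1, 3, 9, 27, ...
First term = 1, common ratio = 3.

Sₙ = a(1 - rⁿ) / (1 - r)
S_5 = 1(1 - 3^5) / (1 - 3)
S_5 = 1(1 - 243) / (-2)
S_5 = 121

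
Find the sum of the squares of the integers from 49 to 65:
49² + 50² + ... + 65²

Use ∑_{k=1}^{n} k² = n(n+1)(2n+1)/6, then subtract the first 48 terms.
∑_{k=1}^{65} k² = 65×66×131/6 = 93665
∑_{k=1}^{48} k² = 48×49×97/6 = 38024
∑_{k=49}^{65} k² = 93665 - 38024 = 55641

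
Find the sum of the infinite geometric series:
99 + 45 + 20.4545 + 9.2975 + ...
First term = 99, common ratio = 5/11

For |r| < 1, S = a / (1 - r)
S = 99 / (1 - (5/11))
S = 99 / (6/11)
S = 363/2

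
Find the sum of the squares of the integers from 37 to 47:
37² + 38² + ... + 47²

Use ∑_{k=1}^{n} k² = n(n+1)(2n+1)/6, then subtract the first 36 terms.
∑_{k=1}^{47} k² = 47×48×95/6 = 35720
∑_{k=1}^{36} k² = 36×37×73/6 = 16206
∑_{k=37}^{47} k² = 35720 - 16206 = 19514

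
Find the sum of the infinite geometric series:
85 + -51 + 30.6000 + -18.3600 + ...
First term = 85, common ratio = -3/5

For |r| < 1, S = a / (1 - r)
S = 85 / (1 - (-3/5))
S = 85 / (8/5)
S = 425/8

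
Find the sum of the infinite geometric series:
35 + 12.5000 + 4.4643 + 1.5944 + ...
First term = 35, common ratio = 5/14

For |r| < 1, S = a / (1 - r)
S = 35 / (1 - (5/14))
S = 35 / (9/14)
S = 490/9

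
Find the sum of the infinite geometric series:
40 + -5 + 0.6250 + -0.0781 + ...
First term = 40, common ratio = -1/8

For |r| < 1, S = a / (1 - r)
S = 40 / (1 - (-1/8))
S = 40 / (9/8)
S = 320/9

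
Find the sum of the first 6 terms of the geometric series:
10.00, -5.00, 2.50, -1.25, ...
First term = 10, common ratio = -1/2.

Sₙ = a(1 - rⁿ) / (1 - r)
S_6 = 10(1 - (-1/2)^6) / (1 - (-1/2))
S_6 = 10(1 - (1/64)) / (3/2)
S_6 = 105/16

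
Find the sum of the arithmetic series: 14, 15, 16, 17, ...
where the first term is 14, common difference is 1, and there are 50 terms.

Sₙ = n/2 × (first + last)
Last term = a + (n-1)d = 14 + (50-1)×1 = 63
S_50 = 50/2 × (14 + 63)
S_50 = 50/2 × 77 = 1925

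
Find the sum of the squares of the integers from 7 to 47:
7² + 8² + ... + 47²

Use ∑_{k=1}^{n} k² = n(n+1)(2n+1)/6, then subtract the first 6 terms.
∑_{k=1}^{47} k² = 47×48×95/6 = 35720
∑_{k=1}^{6} k² = 6×7×13/6 = 91
∑_{k=7}^{47} k² = 35720 - 91 = 35629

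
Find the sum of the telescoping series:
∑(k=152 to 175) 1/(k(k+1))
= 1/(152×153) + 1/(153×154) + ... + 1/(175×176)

Partial fractions: 1/(k(k+1)) = 1/k - 1/(k+1)
The series telescopes:
= (1/152 - 1/153) + (1/153 - 1/154) + ... + (1/175 - 1/176)
= 1/152 - 1/176
= 3/3344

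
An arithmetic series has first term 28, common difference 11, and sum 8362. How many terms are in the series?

Using S = n/2 × [2a + (n-1)d]
8362 = n/2 × [2(28) + (n-1)(11)]
8362 = n/2 × [56 + 11n - 11]
16724 = n × [45 + 11n]
11n² + (45)n - 16724 = 0
Discriminant: Δ = (45)² - 4(11)(-16724) = 2025 + 735856 = 737881
√Δ = 859
n = [-(45) + √Δ] / (2·11) = (-45 + 859) / 22 = 814 / 22 = 37
(The negative root is discarded since n must be a positive integer.)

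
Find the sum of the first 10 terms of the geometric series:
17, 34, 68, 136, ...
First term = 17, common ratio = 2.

Sₙ = a(1 - rⁿ) / (1 - r)
S_10 = 17(1 - 2^10) / (1 - 2)
S_10 = 17(1 - 1024) / (-1)
S_10 = 17391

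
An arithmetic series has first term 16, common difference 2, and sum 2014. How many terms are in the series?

Using S = n/2 × [2a + (n-1)d]
2014 = n/2 × [2(16) + (n-1)(2)]
2014 = n/2 × [32 + 2n - 2]
4028 = n × [30 + 2n]
2n² + (30)n - 4028 = 0
Discriminant: Δ = (30)² - 4(2)(-4028) = 900 + 32224 = 33124
√Δ = 182
n = [-(30) + √Δ] / (2·2) = (-30 + 182) / 4 = 152 / 4 = 38
(The negative root is discarded since n must be a positive integer.)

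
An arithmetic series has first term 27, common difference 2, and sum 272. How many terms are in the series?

Using S = n/2 × [2a + (n-1)d]
272 = n/2 × [2(27) + (n-1)(2)]
272 = n/2 × [54 + 2n - 2]
544 = n × [52 + 2n]
2n² + (52)n - 544 = 0
Discriminant: Δ = (52)² - 4(2)(-544) = 2704 + 4352 = 7056
√Δ = 84
n = [-(52) + √Δ] / (2·2) = (-52 + 84) / 4 = 32 / 4 = 8
(The negative root is discarded since n must be a positive integer.)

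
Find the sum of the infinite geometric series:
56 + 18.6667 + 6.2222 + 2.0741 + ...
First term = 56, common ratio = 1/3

For |r| < 1, S = a / (1 - r)
S = 56 / (1 - (1/3))
S = 56 / (2/3)
S = 84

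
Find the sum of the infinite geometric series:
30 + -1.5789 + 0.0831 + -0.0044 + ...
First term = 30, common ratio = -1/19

For |r| < 1, S = a / (1 - r)
S = 30 / (1 - (-1/19))
S = 30 / (20/19)
S = 57/2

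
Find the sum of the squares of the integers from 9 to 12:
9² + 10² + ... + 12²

Use ∑_{k=1}^{n} k² = n(n+1)(2n+1)/6, then subtract the first 8 terms.
∑_{k=1}^{12} k² = 12×13×25/6 = 650
∑_{k=1}^{8} k² = 8×9×17/6 = 204
∑_{k=9}^{12} k² = 650 - 204 = 446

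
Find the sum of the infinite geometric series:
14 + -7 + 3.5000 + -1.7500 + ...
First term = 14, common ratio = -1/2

For |r| < 1, S = a / (1 - r)
S = 14 / (1 - (-1/2))
S = 14 / (3/2)
S = 28/3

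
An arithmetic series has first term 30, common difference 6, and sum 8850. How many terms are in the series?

Using S = n/2 × [2a + (n-1)d]
8850 = n/2 × [2(30) + (n-1)(6)]
8850 = n/2 × [60 + 6n - 6]
17700 = n × [54 + 6n]
6n² + (54)n - 17700 = 0
Discriminant: Δ = (54)² - 4(6)(-17700) = 2916 + 424800 = 427716
√Δ = 654
n = [-(54) + √Δ] / (2·6) = (-54 + 654) / 12 = 600 / 12 = 50
(The negative root is discarded since n must be a positive integer.)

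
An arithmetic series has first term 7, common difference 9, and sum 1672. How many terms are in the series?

Using S = n/2 × [2a + (n-1)d]
1672 = n/2 × [2(7) + (n-1)(9)]
1672 = n/2 × [14 + 9n - 9]
3344 = n × [5 + 9n]
9n² + (5)n - 3344 = 0
Discriminant: Δ = (5)² - 4(9)(-3344) = 25 + 120384 = 120409
√Δ = 347
n = [-(5) + √Δ] / (2·9) = (-5 + 347) / 18 = 342 / 18 = 19
(The negative root is discarded since n must be a positive integer.)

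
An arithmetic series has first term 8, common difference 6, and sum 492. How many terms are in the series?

Using S = n/2 × [2a + (n-1)d]
492 = n/2 × [2(8) + (n-1)(6)]
492 = n/2 × [16 + 6n - 6]
984 = n × [10 + 6n]
6n² + (10)n - 984 = 0
Discriminant: Δ = (10)² - 4(6)(-984) = 100 + 23616 = 23716
√Δ = 154
n = [-(10) + √Δ] / (2·6) = (-10 + 154) / 12 = 144 / 12 = 12
(The negative root is discarded since n must be a positive integer.)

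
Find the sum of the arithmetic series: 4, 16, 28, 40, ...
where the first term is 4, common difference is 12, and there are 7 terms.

Sₙ = n/2 × (first + last)
Last term = a + (n-1)d = 4 + (7-1)×12 = 76
S_7 = 7/2 × (4 + 76)
S_7 = 7/2 × 80 = 280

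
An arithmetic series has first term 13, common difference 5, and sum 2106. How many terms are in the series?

Using S = n/2 × [2a + (n-1)d]
2106 = n/2 × [2(13) + (n-1)(5)]
2106 = n/2 × [26 + 5n - 5]
4212 = n × [21 + 5n]
5n² + (21)n - 4212 = 0
Discriminant: Δ = (21)² - 4(5)(-4212) = 441 + 84240 = 84681
√Δ = 291
n = [-(21) + √Δ] / (2·5) = (-21 + 291) / 10 = 270 / 10 = 27
(The negative root is discarded since n must be a positive integer.)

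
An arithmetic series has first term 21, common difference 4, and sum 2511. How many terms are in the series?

Using S = n/2 × [2a + (n-1)d]
2511 = n/2 × [2(21) + (n-1)(4)]
2511 = n/2 × [42 + 4n - 4]
5022 = n × [38 + 4n]
4n² + (38)n - 5022 = 0
Discriminant: Δ = (38)² - 4(4)(-5022) = 1444 + 80352 = 81796
√Δ = 286
n = [-(38) + √Δ] / (2·4) = (-38 + 286) / 8 = 248 / 8 = 31
(The negative root is discarded since n must be a positive integer.)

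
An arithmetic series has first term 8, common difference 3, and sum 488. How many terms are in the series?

Using S = n/2 × [2a + (n-1)d]
488 = n/2 × [2(8) + (n-1)(3)]
488 = n/2 × [16 + 3n - 3]
976 = n × [13 + 3n]
3n² + (13)n - 976 = 0
Discriminant: Δ = (13)² - 4(3)(-976) = 169 + 11712 = 11881
√Δ = 109
n = [-(13) + √Δ] / (2·3) = (-13 + 109) / 6 = 96 / 6 = 16
(The negative root is discarded since n must be a positive integer.)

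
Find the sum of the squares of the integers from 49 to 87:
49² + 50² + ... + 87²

Use ∑_{k=1}^{n} k² = n(n+1)(2n+1)/6, then subtract the first 48 terms.
∑_{k=1}^{87} k² = 87×88×175/6 = 223300
∑_{k=1}^{48} k² = 48×49×97/6 = 38024
∑_{k=49}^{87} k² = 223300 - 38024 = 185276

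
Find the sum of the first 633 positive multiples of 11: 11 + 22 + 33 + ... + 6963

Factor out 11: = 11(1 + 2 + ... + 633) = 11 × n(n+1)/2
= 11 × 633×634/2
= 11 × 200661
= 2207271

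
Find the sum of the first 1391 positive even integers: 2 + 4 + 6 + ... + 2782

Sum of first n even numbers = n(n+1)
= 1391×1392
= 1936272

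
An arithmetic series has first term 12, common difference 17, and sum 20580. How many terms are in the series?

Using S = n/2 × [2a + (n-1)d]
20580 = n/2 × [2(12) + (n-1)(17)]
20580 = n/2 × [24 + 17n - 17]
41160 = n × [7 + 17n]
17n² + (7)n - 41160 = 0
Discriminant: Δ = (7)² - 4(17)(-41160) = 49 + 2798880 = 2798929
√Δ = 1673
n = [-(7) + √Δ] / (2·17) = (-7 + 1673) / 34 = 1666 / 34 = 49
(The negative root is discarded since n must be a positive integer.)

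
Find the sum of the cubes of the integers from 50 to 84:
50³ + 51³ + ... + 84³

Use ∑_{k=1}^{n} k³ = [n(n+1)/2]², then subtract the first 49 terms.
∑_{k=1}^{84} k³ = [84×85/2]² = 3570² = 12744900
∑_{k=1}^{49} k³ = [49×50/2]² = 1225² = 1500625
∑_{k=50}^{84} k³ = 12744900 - 1500625 = 11244275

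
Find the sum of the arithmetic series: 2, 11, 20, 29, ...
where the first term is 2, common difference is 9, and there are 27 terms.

Sₙ = n/2 × (first + last)
Last term = a + (n-1)d = 2 + (27-1)×9 = 236
S_27 = 27/2 × (2 + 236)
S_27 = 27/2 × 238 = 3213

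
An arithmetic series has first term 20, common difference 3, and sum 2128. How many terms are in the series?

Using S = n/2 × [2a + (n-1)d]
2128 = n/2 × [2(20) + (n-1)(3)]
2128 = n/2 × [40 + 3n - 3]
4256 = n × [37 + 3n]
3n² + (37)n - 4256 = 0
Discriminant: Δ = (37)² - 4(3)(-4256) = 1369 + 51072 = 52441
√Δ = 229
n = [-(37) + √Δ] / (2·3) = (-37 + 229) / 6 = 192 / 6 = 32
(The negative root is discarded since n must be a positive integer.)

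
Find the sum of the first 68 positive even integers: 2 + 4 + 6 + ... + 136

Sum of first n even numbers = n(n+1)
= 68×69
= 4692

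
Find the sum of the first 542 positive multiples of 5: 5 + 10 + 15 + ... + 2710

Factor out 5: = 5(1 + 2 + ... + 542) = 5 × n(n+1)/2
= 5 × 542×543/2
= 5 × 147153
= 735765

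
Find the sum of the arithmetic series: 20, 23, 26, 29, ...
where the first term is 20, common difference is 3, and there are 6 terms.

Sₙ = n/2 × (first + last)
Last term = a + (n-1)d = 20 + (6-1)×3 = 35
S_6 = 6/2 × (20 + 35)
S_6 = 6/2 × 55 = 165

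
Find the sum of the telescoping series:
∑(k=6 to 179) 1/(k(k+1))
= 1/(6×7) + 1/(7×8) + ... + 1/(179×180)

Partial fractions: 1/(k(k+1)) = 1/k - 1/(k+1)
The series telescopes:
= (1/6 - 1/7) + (1/7 - 1/8) + ... + (1/179 - 1/180)
= 1/6 - 1/180
= 29/180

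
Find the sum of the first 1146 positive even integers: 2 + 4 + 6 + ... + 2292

Sum of first n even numbers = n(n+1)
= 1146×1147
= 1314462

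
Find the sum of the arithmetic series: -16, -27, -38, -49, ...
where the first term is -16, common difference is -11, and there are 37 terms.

Sₙ = n/2 × (first + last)
Last term = a + (n-1)d = -16 + (37-1)×(-11) = -412
S_37 = 37/2 × (-16 + (-412))
S_37 = 37/2 × (-428) = -7918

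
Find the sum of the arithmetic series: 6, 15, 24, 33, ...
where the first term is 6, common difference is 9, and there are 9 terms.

Sₙ = n/2 × (first + last)
Last term = a + (n-1)d = 6 + (9-1)×9 = 78
S_9 = 9/2 × (6 + 78)
S_9 = 9/2 × 84 = 378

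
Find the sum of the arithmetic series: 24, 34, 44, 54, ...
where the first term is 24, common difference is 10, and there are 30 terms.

Sₙ = n/2 × (first + last)
Last term = a + (n-1)d = 24 + (30-1)×10 = 314
S_30 = 30/2 × (24 + 314)
S_30 = 30/2 × 338 = 5070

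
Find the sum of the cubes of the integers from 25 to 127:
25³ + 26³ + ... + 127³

Use ∑_{k=1}^{n} k³ = [n(n+1)/2]², then subtract the first 24 terms.
∑_{k=1}^{127} k³ = [127×128/2]² = 8128² = 66064384
∑_{k=1}^{24} k³ = [24×25/2]² = 300² = 90000
∑_{k=25}^{127} k³ = 66064384 - 90000 = 65974384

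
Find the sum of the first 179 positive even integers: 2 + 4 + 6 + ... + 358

Sum of first n even numbers = n(n+1)
= 179×180
= 32220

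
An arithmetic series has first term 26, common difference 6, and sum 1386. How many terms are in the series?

Using S = n/2 × [2a + (n-1)d]
1386 = n/2 × [2(26) + (n-1)(6)]
1386 = n/2 × [52 + 6n - 6]
2772 = n × [46 + 6n]
6n² + (46)n - 2772 = 0
Discriminant: Δ = (46)² - 4(6)(-2772) = 2116 + 66528 = 68644
√Δ = 262
n = [-(46) + √Δ] / (2·6) = (-46 + 262) / 12 = 216 / 12 = 18
(The negative root is discarded since n must be a positive integer.)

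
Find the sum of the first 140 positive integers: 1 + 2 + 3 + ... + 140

Formula: ∑k = n(n+1)/2
= 140×141/2
= 19740/2
= 9870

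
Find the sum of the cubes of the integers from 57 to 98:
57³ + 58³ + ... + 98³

Use ∑_{k=1}^{n} k³ = [n(n+1)/2]², then subtract the first 56 terms.
∑_{k=1}^{98} k³ = [98×99/2]² = 4851² = 23532201
∑_{k=1}^{56} k³ = [56×57/2]² = 1596² = 2547216
∑_{k=57}^{98} k³ = 23532201 - 2547216 = 20984985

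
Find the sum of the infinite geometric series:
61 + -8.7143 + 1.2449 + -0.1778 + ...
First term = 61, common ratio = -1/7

For |r| < 1, S = a / (1 - r)
S = 61 / (1 - (-1/7))
S = 61 / (8/7)
S = 427/8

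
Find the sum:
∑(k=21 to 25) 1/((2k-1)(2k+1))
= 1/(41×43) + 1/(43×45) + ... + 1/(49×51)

Partial fractions: 1/((2k-1)(2k+1)) = (1/2)[1/(2k-1) - 1/(2k+1)]
The series telescopes:
= (1/2)[1/41 - 1/51]
= 5/2091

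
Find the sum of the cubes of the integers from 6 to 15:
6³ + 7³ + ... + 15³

Use ∑_{k=1}^{n} k³ = [n(n+1)/2]², then subtract the first 5 terms.
∑_{k=1}^{15} k³ = [15×16/2]² = 120² = 14400
∑_{k=1}^{5} k³ = [5×6/2]² = 15² = 225
∑_{k=6}^{15} k³ = 14400 - 225 = 14175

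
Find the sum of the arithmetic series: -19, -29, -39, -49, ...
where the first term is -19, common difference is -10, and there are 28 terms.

Sₙ = n/2 × (first + last)
Last term = a + (n-1)d = -19 + (28-1)×(-10) = -289
S_28 = 28/2 × (-19 + (-289))
S_28 = 28/2 × (-308) = -4312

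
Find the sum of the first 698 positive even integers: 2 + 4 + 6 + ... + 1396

Sum of first n even numbers = n(n+1)
= 698×699
= 487902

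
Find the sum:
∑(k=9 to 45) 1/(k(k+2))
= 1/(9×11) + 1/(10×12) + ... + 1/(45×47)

Partial fractions: 1/(k(k+2)) = (1/2)[1/k - 1/(k+2)]
Telescoping leaves the first two and last two terms:
= (1/2)[1/9 + 1/10 - 1/46 - 1/47]
= 8177/97290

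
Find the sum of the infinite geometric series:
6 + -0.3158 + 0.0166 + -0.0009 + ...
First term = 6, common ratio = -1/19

For |r| < 1, S = a / (1 - r)
S = 6 / (1 - (-1/19))
S = 6 / (20/19)
S = 57/10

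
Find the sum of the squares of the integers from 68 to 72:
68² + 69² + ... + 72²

Use ∑_{k=1}^{n} k² = n(n+1)(2n+1)/6, then subtract the first 67 terms.
∑_{k=1}^{72} k² = 72×73×145/6 = 127020
∑_{k=1}^{67} k² = 67×68×135/6 = 102510
∑_{k=68}^{72} k² = 127020 - 102510 = 24510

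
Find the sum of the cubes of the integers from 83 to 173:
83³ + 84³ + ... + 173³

Use ∑_{k=1}^{n} k³ = [n(n+1)/2]², then subtract the first 82 terms.
∑_{k=1}^{173} k³ = [173×174/2]² = 15051² = 226532601
∑_{k=1}^{82} k³ = [82×83/2]² = 3403² = 11580409
∑_{k=83}^{173} k³ = 226532601 - 11580409 = 214952192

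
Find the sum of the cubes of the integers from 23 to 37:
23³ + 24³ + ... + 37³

Use ∑_{k=1}^{n} k³ = [n(n+1)/2]², then subtract the first 22 terms.
∑_{k=1}^{37} k³ = [37×38/2]² = 703² = 494209
∑_{k=1}^{22} k³ = [22×23/2]² = 253² = 64009
∑_{k=23}^{37} k³ = 494209 - 64009 = 430200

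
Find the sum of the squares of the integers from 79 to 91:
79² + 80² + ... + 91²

Use ∑_{k=1}^{n} k² = n(n+1)(2n+1)/6, then subtract the first 78 terms.
∑_{k=1}^{91} k² = 91×92×183/6 = 255346
∑_{k=1}^{78} k² = 78×79×157/6 = 161239
∑_{k=79}^{91} k² = 255346 - 161239 = 94107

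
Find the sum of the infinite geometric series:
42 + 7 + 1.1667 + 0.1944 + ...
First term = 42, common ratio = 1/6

For |r| < 1, S = a / (1 - r)
S = 42 / (1 - (1/6))
S = 42 / (5/6)
S = 252/5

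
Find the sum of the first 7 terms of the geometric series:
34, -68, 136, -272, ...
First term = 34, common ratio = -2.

Sₙ = a(1 - rⁿ) / (1 - r)
S_7 = 34(1 - (-2)^7) / (1 - (-2))
S_7 = 34(1 - (-128)) / (3)
S_7 = 1462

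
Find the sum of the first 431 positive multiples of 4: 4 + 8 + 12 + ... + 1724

Factor out 4: = 4(1 + 2 + ... + 431) = 4 × n(n+1)/2
= 4 × 431×432/2
= 4 × 93096
= 372384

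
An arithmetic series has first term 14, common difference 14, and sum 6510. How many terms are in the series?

Using S = n/2 × [2a + (n-1)d]
6510 = n/2 × [2(14) + (n-1)(14)]
6510 = n/2 × [28 + 14n - 14]
13020 = n × [14 + 14n]
14n² + (14)n - 13020 = 0
Discriminant: Δ = (14)² - 4(14)(-13020) = 196 + 729120 = 729316
√Δ = 854
n = [-(14) + √Δ] / (2·14) = (-14 + 854) / 28 = 840 / 28 = 30
(The negative root is discarded since n must be a positive integer.)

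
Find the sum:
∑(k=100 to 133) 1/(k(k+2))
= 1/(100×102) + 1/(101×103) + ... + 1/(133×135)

Partial fractions: 1/(k(k+2)) = (1/2)[1/k - 1/(k+2)]
Telescoping leaves the first two and last two terms:
= (1/2)[1/100 + 1/101 - 1/134 - 1/135]
= 91919/36541800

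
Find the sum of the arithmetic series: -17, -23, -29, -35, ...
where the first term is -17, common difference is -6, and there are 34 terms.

Sₙ = n/2 × (first + last)
Last term = a + (n-1)d = -17 + (34-1)×(-6) = -215
S_34 = 34/2 × (-17 + (-215))
S_34 = 34/2 × (-232) = -3944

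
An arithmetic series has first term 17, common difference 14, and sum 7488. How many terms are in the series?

Using S = n/2 × [2a + (n-1)d]
7488 = n/2 × [2(17) + (n-1)(14)]
7488 = n/2 × [34 + 14n - 14]
14976 = n × [20 + 14n]
14n² + (20)n - 14976 = 0
Discriminant: Δ = (20)² - 4(14)(-14976) = 400 + 838656 = 839056
√Δ = 916
n = [-(20) + √Δ] / (2·14) = (-20 + 916) / 28 = 896 / 28 = 32
(The negative root is discarded since n must be a positive integer.)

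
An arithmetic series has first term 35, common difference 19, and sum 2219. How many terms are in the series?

Using S = n/2 × [2a + (n-1)d]
2219 = n/2 × [2(35) + (n-1)(19)]
2219 = n/2 × [70 + 19n - 19]
4438 = n × [51 + 19n]
19n² + (51)n - 4438 = 0
Discriminant: Δ = (51)² - 4(19)(-4438) = 2601 + 337288 = 339889
√Δ = 583
n = [-(51) + √Δ] / (2·19) = (-51 + 583) / 38 = 532 / 38 = 14
(The negative root is discarded since n must be a positive integer.)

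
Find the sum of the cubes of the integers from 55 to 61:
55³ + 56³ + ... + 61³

Use ∑_{k=1}^{n} k³ = [n(n+1)/2]², then subtract the first 54 terms.
∑_{k=1}^{61} k³ = [61×62/2]² = 1891² = 3575881
∑_{k=1}^{54} k³ = [54×55/2]² = 1485² = 2205225
∑_{k=55}^{61} k³ = 3575881 - 2205225 = 1370656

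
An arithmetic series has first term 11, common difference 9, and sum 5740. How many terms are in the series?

Using S = n/2 × [2a + (n-1)d]
5740 = n/2 × [2(11) + (n-1)(9)]
5740 = n/2 × [22 + 9n - 9]
11480 = n × [13 + 9n]
9n² + (13)n - 11480 = 0
Discriminant: Δ = (13)² - 4(9)(-11480) = 169 + 413280 = 413449
√Δ = 643
n = [-(13) + √Δ] / (2·9) = (-13 + 643) / 18 = 630 / 18 = 35
(The negative root is discarded since n must be a positive integer.)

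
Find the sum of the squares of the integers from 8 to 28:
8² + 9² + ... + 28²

Use ∑_{k=1}^{n} k² = n(n+1)(2n+1)/6, then subtract the first 7 terms.
∑_{k=1}^{28} k² = 28×29×57/6 = 7714
∑_{k=1}^{7} k² = 7×8×15/6 = 140
∑_{k=8}^{28} k² = 7714 - 140 = 7574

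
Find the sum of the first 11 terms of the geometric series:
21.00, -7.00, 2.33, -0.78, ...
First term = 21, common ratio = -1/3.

Sₙ = a(1 - rⁿ) / (1 - r)
S_11 = 21(1 - (-1/3)^11) / (1 - (-1/3))
S_11 = 21(1 - (-1/177147)) / (4/3)
S_11 = 310009/19683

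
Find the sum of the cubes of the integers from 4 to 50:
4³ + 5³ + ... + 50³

Use ∑_{k=1}^{n} k³ = [n(n+1)/2]², then subtract the first 3 terms.
∑_{k=1}^{50} k³ = [50×51/2]² = 1275² = 1625625
∑_{k=1}^{3} k³ = [3×4/2]² = 6² = 36
∑_{k=4}^{50} k³ = 1625625 - 36 = 1625589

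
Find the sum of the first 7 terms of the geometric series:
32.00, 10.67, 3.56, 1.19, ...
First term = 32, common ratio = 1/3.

Sₙ = a(1 - rⁿ) / (1 - r)
S_7 = 32(1 - (1/3)^7) / (1 - (1/3))
S_7 = 32(1 - (1/2187)) / (2/3)
S_7 = 34976/729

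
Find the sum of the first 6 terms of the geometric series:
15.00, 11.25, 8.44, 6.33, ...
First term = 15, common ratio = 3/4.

Sₙ = a(1 - rⁿ) / (1 - r)
S_6 = 15(1 - (3/4)^6) / (1 - (3/4))
S_6 = 15(1 - (729/4096)) / (1/4)
S_6 = 50505/1024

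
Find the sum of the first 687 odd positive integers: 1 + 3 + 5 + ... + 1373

Sum of first n odd numbers = n²
= 687²
= 471969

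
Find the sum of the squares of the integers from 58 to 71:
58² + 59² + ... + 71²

Use ∑_{k=1}^{n} k² = n(n+1)(2n+1)/6, then subtract the first 57 terms.
∑_{k=1}^{71} k² = 71×72×143/6 = 121836
∑_{k=1}^{57} k² = 57×58×115/6 = 63365
∑_{k=58}^{71} k² = 121836 - 63365 = 58471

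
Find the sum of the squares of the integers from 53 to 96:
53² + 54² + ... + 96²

Use ∑_{k=1}^{n} k² = n(n+1)(2n+1)/6, then subtract the first 52 terms.
∑_{k=1}^{96} k² = 96×97×193/6 = 299536
∑_{k=1}^{52} k² = 52×53×105/6 = 48230
∑_{k=53}^{96} k² = 299536 - 48230 = 251306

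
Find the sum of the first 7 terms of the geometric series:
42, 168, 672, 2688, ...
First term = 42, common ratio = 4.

Sₙ = a(1 - rⁿ) / (1 - r)
S_7 = 42(1 - 4^7) / (1 - 4)
S_7 = 42(1 - 16384) / (-3)
S_7 = 229362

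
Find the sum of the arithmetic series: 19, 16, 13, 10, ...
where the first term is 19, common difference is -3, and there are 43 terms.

Sₙ = n/2 × (first + last)
Last term = a + (n-1)d = 19 + (43-1)×(-3) = -107
S_43 = 43/2 × (19 + (-107))
S_43 = 43/2 × (-88) = -1892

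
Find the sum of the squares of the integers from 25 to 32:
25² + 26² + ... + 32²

Use ∑_{k=1}^{n} k² = n(n+1)(2n+1)/6, then subtract the first 24 terms.
∑_{k=1}^{32} k² = 32×33×65/6 = 11440
∑_{k=1}^{24} k² = 24×25×49/6 = 4900
∑_{k=25}^{32} k² = 11440 - 4900 = 6540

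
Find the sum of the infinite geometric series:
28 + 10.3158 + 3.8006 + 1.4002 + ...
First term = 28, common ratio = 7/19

For |r| < 1, S = a / (1 - r)
S = 28 / (1 - (7/19))
S = 28 / (12/19)
S = 133/3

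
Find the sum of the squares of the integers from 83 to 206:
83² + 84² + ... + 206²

Use ∑_{k=1}^{n} k² = n(n+1)(2n+1)/6, then subtract the first 82 terms.
∑_{k=1}^{206} k² = 206×207×413/6 = 2935191
∑_{k=1}^{82} k² = 82×83×165/6 = 187165
∑_{k=83}^{206} k² = 2935191 - 187165 = 2748026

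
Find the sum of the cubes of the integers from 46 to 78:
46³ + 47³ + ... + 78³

Use ∑_{k=1}^{n} k³ = [n(n+1)/2]², then subtract the first 45 terms.
∑_{k=1}^{78} k³ = [78×79/2]² = 3081² = 9492561
∑_{k=1}^{45} k³ = [45×46/2]² = 1035² = 1071225
∑_{k=46}^{78} k³ = 9492561 - 1071225 = 8421336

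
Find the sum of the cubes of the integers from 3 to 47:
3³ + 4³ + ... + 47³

Use ∑_{k=1}^{n} k³ = [n(n+1)/2]², then subtract the first 2 terms.
∑_{k=1}^{47} k³ = [47×48/2]² = 1128² = 1272384
∑_{k=1}^{2} k³ = [2×3/2]² = 3² = 9
∑_{k=3}^{47} k³ = 1272384 - 9 = 1272375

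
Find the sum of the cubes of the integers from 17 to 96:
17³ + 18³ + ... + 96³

Use ∑_{k=1}^{n} k³ = [n(n+1)/2]², then subtract the first 16 terms.
∑_{k=1}^{96} k³ = [96×97/2]² = 4656² = 21678336
∑_{k=1}^{16} k³ = [16×17/2]² = 136² = 18496
∑_{k=17}^{96} k³ = 21678336 - 18496 = 21659840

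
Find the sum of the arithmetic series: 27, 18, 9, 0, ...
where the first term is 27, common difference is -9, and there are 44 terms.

Sₙ = n/2 × (first + last)
Last term = a + (n-1)d = 27 + (44-1)×(-9) = -360
S_44 = 44/2 × (27 + (-360))
S_44 = 44/2 × (-333) = -7326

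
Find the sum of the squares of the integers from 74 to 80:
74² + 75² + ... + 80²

Use ∑_{k=1}^{n} k² = n(n+1)(2n+1)/6, then subtract the first 73 terms.
∑_{k=1}^{80} k² = 80×81×161/6 = 173880
∑_{k=1}^{73} k² = 73×74×147/6 = 132349
∑_{k=74}^{80} k² = 173880 - 132349 = 41531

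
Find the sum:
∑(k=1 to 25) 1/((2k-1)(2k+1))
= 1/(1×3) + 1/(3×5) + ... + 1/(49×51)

Partial fractions: 1/((2k-1)(2k+1)) = (1/2)[1/(2k-1) - 1/(2k+1)]
The series telescopes:
= (1/2)[1/1 - 1/51]
= 25/51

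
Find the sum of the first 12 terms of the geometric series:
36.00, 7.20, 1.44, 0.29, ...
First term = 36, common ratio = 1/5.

Sₙ = a(1 - rⁿ) / (1 - r)
S_12 = 36(1 - (1/5)^12) / (1 - (1/5))
S_12 = 36(1 - (1/244140625)) / (4/5)
S_12 = 2197265616/48828125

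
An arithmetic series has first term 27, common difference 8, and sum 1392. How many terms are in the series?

Using S = n/2 × [2a + (n-1)d]
1392 = n/2 × [2(27) + (n-1)(8)]
1392 = n/2 × [54 + 8n - 8]
2784 = n × [46 + 8n]
8n² + (46)n - 2784 = 0
Discriminant: Δ = (46)² - 4(8)(-2784) = 2116 + 89088 = 91204
√Δ = 302
n = [-(46) + √Δ] / (2·8) = (-46 + 302) / 16 = 256 / 16 = 16
(The negative root is discarded since n must be a positive integer.)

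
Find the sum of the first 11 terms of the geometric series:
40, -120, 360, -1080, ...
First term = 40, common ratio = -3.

Sₙ = a(1 - rⁿ) / (1 - r)
S_11 = 40(1 - (-3)^11) / (1 - (-3))
S_11 = 40(1 - (-177147)) / (4)
S_11 = 1771480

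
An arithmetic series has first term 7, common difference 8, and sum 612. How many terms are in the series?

Using S = n/2 × [2a + (n-1)d]
612 = n/2 × [2(7) + (n-1)(8)]
612 = n/2 × [14 + 8n - 8]
1224 = n × [6 + 8n]
8n² + (6)n - 1224 = 0
Discriminant: Δ = (6)² - 4(8)(-1224) = 36 + 39168 = 39204
√Δ = 198
n = [-(6) + √Δ] / (2·8) = (-6 + 198) / 16 = 192 / 16 = 12
(The negative root is discarded since n must be a positive integer.)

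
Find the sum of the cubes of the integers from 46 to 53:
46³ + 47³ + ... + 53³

Use ∑_{k=1}^{n} k³ = [n(n+1)/2]², then subtract the first 45 terms.
∑_{k=1}^{53} k³ = [53×54/2]² = 1431² = 2047761
∑_{k=1}^{45} k³ = [45×46/2]² = 1035² = 1071225
∑_{k=46}^{53} k³ = 2047761 - 1071225 = 976536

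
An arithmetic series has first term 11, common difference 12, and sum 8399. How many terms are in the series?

Using S = n/2 × [2a + (n-1)d]
8399 = n/2 × [2(11) + (n-1)(12)]
8399 = n/2 × [22 + 12n - 12]
16798 = n × [10 + 12n]
12n² + (10)n - 16798 = 0
Discriminant: Δ = (10)² - 4(12)(-16798) = 100 + 806304 = 806404
√Δ = 898
n = [-(10) + √Δ] / (2·12) = (-10 + 898) / 24 = 888 / 24 = 37
(The negative root is discarded since n must be a positive integer.)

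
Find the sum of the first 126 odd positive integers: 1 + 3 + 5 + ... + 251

Sum of first n odd numbers = n²
= 126²
= 15876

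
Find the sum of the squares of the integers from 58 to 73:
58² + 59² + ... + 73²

Use ∑_{k=1}^{n} k² = n(n+1)(2n+1)/6, then subtract the first 57 terms.
∑_{k=1}^{73} k² = 73×74×147/6 = 132349
∑_{k=1}^{57} k² = 57×58×115/6 = 63365
∑_{k=58}^{73} k² = 132349 - 63365 = 68984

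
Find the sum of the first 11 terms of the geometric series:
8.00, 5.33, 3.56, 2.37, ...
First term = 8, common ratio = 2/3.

Sₙ = a(1 - rⁿ) / (1 - r)
S_11 = 8(1 - (2/3)^11) / (1 - (2/3))
S_11 = 8(1 - (2048/177147)) / (1/3)
S_11 = 1400792/59049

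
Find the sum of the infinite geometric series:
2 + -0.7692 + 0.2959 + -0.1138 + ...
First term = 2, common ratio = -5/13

For |r| < 1, S = a / (1 - r)
S = 2 / (1 - (-5/13))
S = 2 / (18/13)
S = 13/9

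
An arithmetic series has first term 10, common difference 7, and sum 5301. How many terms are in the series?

Using S = n/2 × [2a + (n-1)d]
5301 = n/2 × [2(10) + (n-1)(7)]
5301 = n/2 × [20 + 7n - 7]
10602 = n × [13 + 7n]
7n² + (13)n - 10602 = 0
Discriminant: Δ = (13)² - 4(7)(-10602) = 169 + 296856 = 297025
√Δ = 545
n = [-(13) + √Δ] / (2·7) = (-13 + 545) / 14 = 532 / 14 = 38
(The negative root is discarded since n must be a positive integer.)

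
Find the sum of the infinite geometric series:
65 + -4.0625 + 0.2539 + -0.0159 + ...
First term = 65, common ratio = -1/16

For |r| < 1, S = a / (1 - r)
S = 65 / (1 - (-1/16))
S = 65 / (17/16)
S = 1040/17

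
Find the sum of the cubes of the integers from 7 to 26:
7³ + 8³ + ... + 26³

Use ∑_{k=1}^{n} k³ = [n(n+1)/2]², then subtract the first 6 terms.
∑_{k=1}^{26} k³ = [26×27/2]² = 351² = 123201
∑_{k=1}^{6} k³ = [6×7/2]² = 21² = 441
∑_{k=7}^{26} k³ = 123201 - 441 = 122760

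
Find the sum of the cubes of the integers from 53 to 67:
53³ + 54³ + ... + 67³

Use ∑_{k=1}^{n} k³ = [n(n+1)/2]², then subtract the first 52 terms.
∑_{k=1}^{67} k³ = [67×68/2]² = 2278² = 5189284
∑_{k=1}^{52} k³ = [52×53/2]² = 1378² = 1898884
∑_{k=53}^{67} k³ = 5189284 - 1898884 = 3290400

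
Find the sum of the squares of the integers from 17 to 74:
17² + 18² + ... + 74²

Use ∑_{k=1}^{n} k² = n(n+1)(2n+1)/6, then subtract the first 16 terms.
∑_{k=1}^{74} k² = 74×75×149/6 = 137825
∑_{k=1}^{16} k² = 16×17×33/6 = 1496
∑_{k=17}^{74} k² = 137825 - 1496 = 136329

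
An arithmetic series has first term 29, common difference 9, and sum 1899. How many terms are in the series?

Using S = n/2 × [2a + (n-1)d]
1899 = n/2 × [2(29) + (n-1)(9)]
1899 = n/2 × [58 + 9n - 9]
3798 = n × [49 + 9n]
9n² + (49)n - 3798 = 0
Discriminant: Δ = (49)² - 4(9)(-3798) = 2401 + 136728 = 139129
√Δ = 373
n = [-(49) + √Δ] / (2·9) = (-49 + 373) / 18 = 324 / 18 = 18
(The negative root is discarded since n must be a positive integer.)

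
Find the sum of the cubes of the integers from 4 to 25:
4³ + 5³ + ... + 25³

Use ∑_{k=1}^{n} k³ = [n(n+1)/2]², then subtract the first 3 terms.
∑_{k=1}^{25} k³ = [25×26/2]² = 325² = 105625
∑_{k=1}^{3} k³ = [3×4/2]² = 6² = 36
∑_{k=4}^{25} k³ = 105625 - 36 = 105589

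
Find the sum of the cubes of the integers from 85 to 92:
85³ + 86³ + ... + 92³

Use ∑_{k=1}^{n} k³ = [n(n+1)/2]², then subtract the first 84 terms.
∑_{k=1}^{92} k³ = [92×93/2]² = 4278² = 18301284
∑_{k=1}^{84} k³ = [84×85/2]² = 3570² = 12744900
∑_{k=85}^{92} k³ = 18301284 - 12744900 = 5556384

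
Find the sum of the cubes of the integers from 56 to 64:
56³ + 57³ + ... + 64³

Use ∑_{k=1}^{n} k³ = [n(n+1)/2]², then subtract the first 55 terms.
∑_{k=1}^{64} k³ = [64×65/2]² = 2080² = 4326400
∑_{k=1}^{55} k³ = [55×56/2]² = 1540² = 2371600
∑_{k=56}^{64} k³ = 4326400 - 2371600 = 1954800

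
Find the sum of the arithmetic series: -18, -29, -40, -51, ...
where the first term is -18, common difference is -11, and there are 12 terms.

Sₙ = n/2 × (first + last)
Last term = a + (n-1)d = -18 + (12-1)×(-11) = -139
S_12 = 12/2 × (-18 + (-139))
S_12 = 12/2 × (-157) = -942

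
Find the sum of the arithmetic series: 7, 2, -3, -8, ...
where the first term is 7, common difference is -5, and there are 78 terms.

Sₙ = n/2 × (first + last)
Last term = a + (n-1)d = 7 + (78-1)×(-5) = -378
S_78 = 78/2 × (7 + (-378))
S_78 = 78/2 × (-371) = -14469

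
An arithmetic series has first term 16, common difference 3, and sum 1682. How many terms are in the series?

Using S = n/2 × [2a + (n-1)d]
1682 = n/2 × [2(16) + (n-1)(3)]
1682 = n/2 × [32 + 3n - 3]
3364 = n × [29 + 3n]
3n² + (29)n - 3364 = 0
Discriminant: Δ = (29)² - 4(3)(-3364) = 841 + 40368 = 41209
√Δ = 203
n = [-(29) + √Δ] / (2·3) = (-29 + 203) / 6 = 174 / 6 = 29
(The negative root is discarded since n must be a positive integer.)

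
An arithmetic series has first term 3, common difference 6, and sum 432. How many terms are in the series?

Using S = n/2 × [2a + (n-1)d]
432 = n/2 × [2(3) + (n-1)(6)]
432 = n/2 × [6 + 6n - 6]
864 = n × [0 + 6n]
6n² + (0)n - 864 = 0
Discriminant: Δ = (0)² - 4(6)(-864) = 0 + 20736 = 20736
√Δ = 144
n = [-(0) + √Δ] / (2·6) = (0 + 144) / 12 = 144 / 12 = 12
(The negative root is discarded since n must be a positive integer.)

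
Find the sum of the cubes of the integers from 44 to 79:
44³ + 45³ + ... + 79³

Use ∑_{k=1}^{n} k³ = [n(n+1)/2]², then subtract the first 43 terms.
∑_{k=1}^{79} k³ = [79×80/2]² = 3160² = 9985600
∑_{k=1}^{43} k³ = [43×44/2]² = 946² = 894916
∑_{k=44}^{79} k³ = 9985600 - 894916 = 9090684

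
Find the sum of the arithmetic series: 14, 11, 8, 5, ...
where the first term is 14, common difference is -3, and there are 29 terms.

Sₙ = n/2 × (first + last)
Last term = a + (n-1)d = 14 + (29-1)×(-3) = -70
S_29 = 29/2 × (14 + (-70))
S_29 = 29/2 × (-56) = -812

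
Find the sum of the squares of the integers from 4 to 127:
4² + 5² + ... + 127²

Use ∑_{k=1}^{n} k² = n(n+1)(2n+1)/6, then subtract the first 3 terms.
∑_{k=1}^{127} k² = 127×128×255/6 = 690880
∑_{k=1}^{3} k² = 3×4×7/6 = 14
∑_{k=4}^{127} k² = 690880 - 14 = 690866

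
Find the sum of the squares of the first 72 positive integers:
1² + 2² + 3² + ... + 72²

Formula: ∑k² = n(n+1)(2n+1)/6
= 72×73×145/6
= 762120/6
= 127020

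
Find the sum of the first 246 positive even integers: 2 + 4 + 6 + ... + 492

Sum of first n even numbers = n(n+1)
= 246×247
= 60762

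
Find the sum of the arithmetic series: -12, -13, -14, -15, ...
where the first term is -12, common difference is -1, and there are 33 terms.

Sₙ = n/2 × (first + last)
Last term = a + (n-1)d = -12 + (33-1)×(-1) = -44
S_33 = 33/2 × (-12 + (-44))
S_33 = 33/2 × (-56) = -924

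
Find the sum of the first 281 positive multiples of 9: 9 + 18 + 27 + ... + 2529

Factor out 9: = 9(1 + 2 + ... + 281) = 9 × n(n+1)/2
= 9 × 281×282/2
= 9 × 39621
= 356589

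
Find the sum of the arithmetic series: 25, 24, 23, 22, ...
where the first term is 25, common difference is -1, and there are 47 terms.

Sₙ = n/2 × (first + last)
Last term = a + (n-1)d = 25 + (47-1)×(-1) = -21
S_47 = 47/2 × (25 + (-21))
S_47 = 47/2 × 4 = 94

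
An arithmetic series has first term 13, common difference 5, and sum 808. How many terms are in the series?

Using S = n/2 × [2a + (n-1)d]
808 = n/2 × [2(13) + (n-1)(5)]
808 = n/2 × [26 + 5n - 5]
1616 = n × [21 + 5n]
5n² + (21)n - 1616 = 0
Discriminant: Δ = (21)² - 4(5)(-1616) = 441 + 32320 = 32761
√Δ = 181
n = [-(21) + √Δ] / (2·5) = (-21 + 181) / 10 = 160 / 10 = 16
(The negative root is discarded since n must be a positive integer.)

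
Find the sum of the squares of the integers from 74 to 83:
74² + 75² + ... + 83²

Use ∑_{k=1}^{n} k² = n(n+1)(2n+1)/6, then subtract the first 73 terms.
∑_{k=1}^{83} k² = 83×84×167/6 = 194054
∑_{k=1}^{73} k² = 73×74×147/6 = 132349
∑_{k=74}^{83} k² = 194054 - 132349 = 61705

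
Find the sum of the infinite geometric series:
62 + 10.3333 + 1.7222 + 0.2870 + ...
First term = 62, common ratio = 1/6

For |r| < 1, S = a / (1 - r)
S = 62 / (1 - (1/6))
S = 62 / (5/6)
S = 372/5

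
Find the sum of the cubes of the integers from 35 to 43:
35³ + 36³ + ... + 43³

Use ∑_{k=1}^{n} k³ = [n(n+1)/2]², then subtract the first 34 terms.
∑_{k=1}^{43} k³ = [43×44/2]² = 946² = 894916
∑_{k=1}^{34} k³ = [34×35/2]² = 595² = 354025
∑_{k=35}^{43} k³ = 894916 - 354025 = 540891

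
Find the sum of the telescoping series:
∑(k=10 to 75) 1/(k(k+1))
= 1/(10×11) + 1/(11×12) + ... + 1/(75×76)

Partial fractions: 1/(k(k+1)) = 1/k - 1/(k+1)
The series telescopes:
= (1/10 - 1/11) + (1/11 - 1/12) + ... + (1/75 - 1/76)
= 1/10 - 1/76
= 33/380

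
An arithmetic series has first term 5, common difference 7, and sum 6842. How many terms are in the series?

Using S = n/2 × [2a + (n-1)d]
6842 = n/2 × [2(5) + (n-1)(7)]
6842 = n/2 × [10 + 7n - 7]
13684 = n × [3 + 7n]
7n² + (3)n - 13684 = 0
Discriminant: Δ = (3)² - 4(7)(-13684) = 9 + 383152 = 383161
√Δ = 619
n = [-(3) + √Δ] / (2·7) = (-3 + 619) / 14 = 616 / 14 = 44
(The negative root is discarded since n must be a positive integer.)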